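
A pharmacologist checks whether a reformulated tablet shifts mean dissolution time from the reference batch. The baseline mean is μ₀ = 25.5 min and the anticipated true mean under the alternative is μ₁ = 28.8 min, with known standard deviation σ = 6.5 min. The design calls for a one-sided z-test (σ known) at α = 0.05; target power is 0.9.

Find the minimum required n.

Standardized effect: d = |μ₁ − μ₀| / σ = |28.8 − 25.5| / 6.5 = 0.5077
Set Φ(δ − 1.645) = 0.9; then δ − 1.645 = Φ⁻¹(0.9) = 1.282, giving δ = 2.926.
δ = d·√n ⇒ n = (δ/d)² = (2.926 / 0.5077)² = 33.23.
Round up to the next whole unit.

n = 34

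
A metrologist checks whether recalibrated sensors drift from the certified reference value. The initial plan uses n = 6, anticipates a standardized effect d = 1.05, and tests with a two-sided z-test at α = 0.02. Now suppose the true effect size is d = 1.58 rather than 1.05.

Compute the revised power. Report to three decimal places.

With d = 1.58: δ = d·√n = 1.58 × √6 = 3.8702. Critical value z_{0.01} = 2.326.
Revised power = Φ(δ − 2.326) + Φ(−δ − 2.326) = Φ(1.544) + Φ(-6.197) = 0.9387 + 0.0000 = 0.9387.

Power ≈ 0.939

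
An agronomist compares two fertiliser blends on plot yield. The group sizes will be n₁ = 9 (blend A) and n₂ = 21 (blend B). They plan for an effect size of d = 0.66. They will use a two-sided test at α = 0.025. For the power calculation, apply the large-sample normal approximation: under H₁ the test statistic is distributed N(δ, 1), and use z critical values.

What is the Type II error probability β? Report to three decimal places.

β ≈ 0.721

Noncentrality parameter: δ = d / √(1/n₁ + 1/n₂) = 0.66 / √(1/9 + 1/21) = 1.6566
Critical value for a two-sided test at α = 0.025: z_{α/2} = 2.241.
Power = Φ(δ − 2.241) + Φ(−δ − 2.241) = Φ(-0.585) + Φ(-3.898) = 0.2793 + 0.0000 = 0.2794.
Type II error: β = 1 − power = 1 − 0.2794 = 0.7206.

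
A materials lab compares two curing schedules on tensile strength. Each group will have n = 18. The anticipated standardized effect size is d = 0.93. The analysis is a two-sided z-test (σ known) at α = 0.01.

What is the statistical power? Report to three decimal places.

Power ≈ 0.585

Noncentrality parameter: δ = d·√(n/2) = 0.93 × √(18/2) = 2.7900
Critical value for a two-sided test at α = 0.01: z_{α/2} = 2.576.
Power = Φ(δ − 2.576) + Φ(−δ − 2.576) = Φ(0.214) + Φ(-5.366) = 0.5848 + 0.0000 = 0.5848.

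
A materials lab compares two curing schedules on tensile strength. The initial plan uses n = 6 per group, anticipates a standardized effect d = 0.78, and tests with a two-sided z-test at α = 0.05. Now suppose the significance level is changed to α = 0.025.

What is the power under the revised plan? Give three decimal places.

δ = d·√(n/2) = 0.78 × √(6/2) = 1.3510 (unchanged). New critical value: z_{0.0125} = 2.241.
Revised power = Φ(δ − 2.241) + Φ(−δ − 2.241) = Φ(-0.890) + Φ(-3.592) = 0.1866 + 0.0002 = 0.1868.

Power ≈ 0.187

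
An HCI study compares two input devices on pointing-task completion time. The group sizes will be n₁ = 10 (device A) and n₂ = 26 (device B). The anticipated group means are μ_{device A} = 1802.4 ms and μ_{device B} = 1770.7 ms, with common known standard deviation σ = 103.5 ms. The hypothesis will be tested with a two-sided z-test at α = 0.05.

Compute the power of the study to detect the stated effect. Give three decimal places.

Power ≈ 0.130

Standardized effect: d = |μ_{device A} − μ_{device B}| / σ = |1802.4 − 1770.7| / 103.5 = 0.3063
Noncentrality parameter: δ = d / √(1/n₁ + 1/n₂) = 0.3063 / √(1/10 + 1/26) = 0.8231
Critical value for a two-sided test at α = 0.05: z_{α/2} = 1.960.
Power = Φ(δ − 1.960) + Φ(−δ − 1.960) = Φ(-1.137) + Φ(-2.783) = 0.1278 + 0.0027 = 0.1305.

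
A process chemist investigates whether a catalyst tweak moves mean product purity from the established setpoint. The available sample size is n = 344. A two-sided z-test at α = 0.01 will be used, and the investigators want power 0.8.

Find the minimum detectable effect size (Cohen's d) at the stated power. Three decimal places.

d ≈ 0.184

Required noncentrality: δ = z_{0.005} + z_{0.20} = 2.576 + 0.842 = 3.417.
(Lower-tail contribution to power is negligible for δ > 0.)
δ = d·√n ⇒ d = δ/√n = 3.417/√344 = 0.1843.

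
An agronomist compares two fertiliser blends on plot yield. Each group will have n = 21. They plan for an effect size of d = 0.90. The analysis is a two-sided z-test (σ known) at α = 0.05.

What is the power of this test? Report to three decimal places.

Noncentrality parameter: λ = d·√(n/2) = 0.90 × √(21/2) = 2.9163
Two-sided α = 0.05 → critical value z_{0.025} = 1.960.
Power = Φ(λ − 1.960) + Φ(−λ − 1.960) = Φ(0.956) + Φ(-4.876) = 0.8306 + 0.0000 = 0.8306.

Power ≈ 0.831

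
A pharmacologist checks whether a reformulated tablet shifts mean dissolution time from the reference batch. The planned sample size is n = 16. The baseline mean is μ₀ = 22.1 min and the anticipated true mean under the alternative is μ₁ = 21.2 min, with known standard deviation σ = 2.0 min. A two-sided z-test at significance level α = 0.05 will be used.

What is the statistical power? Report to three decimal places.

Power ≈ 0.437

Standardized effect: d = |μ₁ − μ₀| / σ = |21.2 − 22.1| / 2.0 = 0.4500
Noncentrality parameter: δ = d·√n = 0.4500 × √16 = 1.8000
Critical value for a two-sided test at α = 0.05: z_{α/2} = 1.960.
Power = Φ(δ − 1.960) + Φ(−δ − 1.960) = Φ(-0.160) + Φ(-3.760) = 0.4365 + 0.0001 = 0.4365.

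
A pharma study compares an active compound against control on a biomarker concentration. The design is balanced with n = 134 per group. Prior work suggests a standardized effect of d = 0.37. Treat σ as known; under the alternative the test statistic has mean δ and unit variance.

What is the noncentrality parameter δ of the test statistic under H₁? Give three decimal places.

The noncentrality parameter scales effect size by the design's sample-size factor: δ = d·√(n/2) = 0.37 × √(134/2) = 3.0286

δ ≈ 3.029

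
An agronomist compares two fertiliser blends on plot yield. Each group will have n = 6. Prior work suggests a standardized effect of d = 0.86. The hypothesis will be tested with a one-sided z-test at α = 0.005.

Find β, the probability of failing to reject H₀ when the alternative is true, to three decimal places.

Noncentrality parameter: δ = d·√(n/2) = 0.86 × √(6/2) = 1.4896
Critical value for a one-sided test at α = 0.005: z_α = 2.576.
Power = Φ(δ − 2.576) = Φ(-1.086) = 0.1387.
Type II error: β = 1 − power = 1 − 0.1387 = 0.8613.

β ≈ 0.861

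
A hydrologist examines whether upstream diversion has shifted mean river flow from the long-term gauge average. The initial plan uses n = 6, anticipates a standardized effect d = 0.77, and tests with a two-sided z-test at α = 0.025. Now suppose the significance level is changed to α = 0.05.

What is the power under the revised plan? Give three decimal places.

δ = d·√n = 0.77 × √6 = 1.8861 (unchanged). New critical value: z_{0.025} = 1.960.
Revised power = Φ(δ − 1.960) + Φ(−δ − 1.960) = Φ(-0.074) + Φ(-3.846) = 0.4706 + 0.0001 = 0.4706.

Power ≈ 0.471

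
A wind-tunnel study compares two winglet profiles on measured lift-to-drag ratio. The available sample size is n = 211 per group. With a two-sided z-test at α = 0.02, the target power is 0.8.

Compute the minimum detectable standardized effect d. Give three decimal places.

Required noncentrality: δ = z_{0.01} + z_{0.20} = 2.326 + 0.842 = 3.168.
(Lower-tail contribution to power is negligible for δ > 0.)
δ = d·√(n/2) ⇒ d = δ/√(n/2) = 3.168/√(211/2) = 0.3084.

d ≈ 0.308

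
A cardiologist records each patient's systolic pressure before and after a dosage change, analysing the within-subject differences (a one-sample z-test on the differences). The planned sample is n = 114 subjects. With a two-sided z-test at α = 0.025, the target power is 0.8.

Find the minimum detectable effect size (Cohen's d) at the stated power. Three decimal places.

Required noncentrality: δ = z_{0.0125} + z_{0.20} = 2.241 + 0.842 = 3.083.
(The second rejection-region term Φ(−δ − z_{α/2}) is negligible and dropped.)
δ = d·√n ⇒ d = δ/√n = 3.083/√114 = 0.2888.

d ≈ 0.289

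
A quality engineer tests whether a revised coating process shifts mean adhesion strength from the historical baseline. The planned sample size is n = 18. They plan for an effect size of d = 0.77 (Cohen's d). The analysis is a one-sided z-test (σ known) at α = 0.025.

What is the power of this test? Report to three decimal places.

Noncentrality parameter: δ = d·√n = 0.77 × √18 = 3.2668
One-sided α = 0.025 → critical value z_{0.025} = 1.960.
Power = P(Z > 1.960 − δ) = Φ(1.307) = 0.9044.

Power ≈ 0.904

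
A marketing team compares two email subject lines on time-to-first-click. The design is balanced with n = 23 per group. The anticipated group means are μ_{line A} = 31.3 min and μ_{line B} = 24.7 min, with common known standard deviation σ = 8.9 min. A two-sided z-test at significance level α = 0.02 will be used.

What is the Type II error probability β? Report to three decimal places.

β ≈ 0.425

Standardized effect: d = |μ_{line A} − μ_{line B}| / σ = |31.3 − 24.7| / 8.9 = 0.7416
Noncentrality parameter: δ = d·√(n/2) = 0.7416 × √(23/2) = 2.5148
Two-sided α = 0.02 → critical value z_{0.01} = 2.326.
Power = Φ(δ − 2.326) + Φ(−δ − 2.326) = Φ(0.188) + Φ(-4.841) = 0.5747 + 0.0000 = 0.5747.
Type II error: β = 1 − power = 1 − 0.5747 = 0.4253.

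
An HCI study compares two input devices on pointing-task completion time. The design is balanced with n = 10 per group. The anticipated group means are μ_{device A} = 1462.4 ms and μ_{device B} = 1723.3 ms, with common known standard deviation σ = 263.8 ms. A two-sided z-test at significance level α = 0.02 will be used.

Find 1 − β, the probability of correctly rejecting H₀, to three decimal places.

Power ≈ 0.454

Standardized effect: d = |μ_{device A} − μ_{device B}| / σ = |1462.4 − 1723.3| / 263.8 = 0.9890
Noncentrality parameter: λ = d·√(n/2) = 0.9890 × √(10/2) = 2.2115
Critical value for a two-sided test at α = 0.02: z_{α/2} = 2.326.
Power = Φ(λ − 2.326) + Φ(−λ − 2.326) = Φ(-0.115) + Φ(-4.538) = 0.4543 + 0.0000 = 0.4543.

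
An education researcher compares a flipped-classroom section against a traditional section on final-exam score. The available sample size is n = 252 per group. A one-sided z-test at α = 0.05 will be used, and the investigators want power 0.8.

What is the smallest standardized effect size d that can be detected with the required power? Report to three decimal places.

Required noncentrality: δ = z_{0.05} + z_{0.20} = 1.645 + 0.842 = 2.486.
δ = d·√(n/2) ⇒ d = δ/√(n/2) = 2.486/√(252/2) = 0.2215.

d ≈ 0.222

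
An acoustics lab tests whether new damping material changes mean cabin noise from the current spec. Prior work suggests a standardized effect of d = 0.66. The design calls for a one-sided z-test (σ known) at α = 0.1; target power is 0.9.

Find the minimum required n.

n = 16

Set Φ(δ − 1.282) = 0.9; then δ − 1.282 = Φ⁻¹(0.9) = 1.282, giving δ = 2.563.
δ = d·√n ⇒ n = (δ/d)² = (2.563 / 0.66)² = 15.08.
Round up to the next whole unit.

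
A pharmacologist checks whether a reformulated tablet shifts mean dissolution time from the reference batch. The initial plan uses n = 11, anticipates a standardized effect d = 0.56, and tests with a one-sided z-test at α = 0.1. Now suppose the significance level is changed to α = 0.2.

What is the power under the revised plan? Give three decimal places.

Power ≈ 0.845

δ = d·√n = 0.56 × √11 = 1.8573 (unchanged). New critical value: z_{0.2} = 0.842.
Revised power = P(Z > 0.842 − δ) = Φ(1.016) = 0.8451.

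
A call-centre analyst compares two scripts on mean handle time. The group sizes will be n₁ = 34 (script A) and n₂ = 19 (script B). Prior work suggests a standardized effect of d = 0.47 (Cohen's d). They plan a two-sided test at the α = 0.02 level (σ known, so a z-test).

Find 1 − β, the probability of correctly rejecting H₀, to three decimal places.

Power ≈ 0.247

Noncentrality parameter: δ = d / √(1/n₁ + 1/n₂) = 0.47 / √(1/34 + 1/19) = 1.6409
Two-sided α = 0.02 → critical value z_{0.01} = 2.326.
Power = Φ(δ − 2.326) + Φ(−δ − 2.326) = Φ(-0.685) + Φ(-3.967) = 0.2465 + 0.0000 = 0.2466.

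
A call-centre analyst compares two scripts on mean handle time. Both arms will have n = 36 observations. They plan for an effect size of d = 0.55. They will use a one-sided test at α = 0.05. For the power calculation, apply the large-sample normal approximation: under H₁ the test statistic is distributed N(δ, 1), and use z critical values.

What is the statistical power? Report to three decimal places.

Noncentrality parameter: δ = d·√(n/2) = 0.55 × √(36/2) = 2.3335
Critical value for a one-sided test at α = 0.05: z_α = 1.645.
Power = Φ(δ − 1.645) = Φ(0.689) = 0.7545.

Power ≈ 0.754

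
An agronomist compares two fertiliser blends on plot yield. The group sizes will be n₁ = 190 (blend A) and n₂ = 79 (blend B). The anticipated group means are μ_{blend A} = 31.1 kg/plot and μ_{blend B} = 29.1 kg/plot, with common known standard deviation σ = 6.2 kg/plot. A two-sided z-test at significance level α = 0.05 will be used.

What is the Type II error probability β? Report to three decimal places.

β ≈ 0.326

Standardized effect: d = |μ_{blend A} − μ_{blend B}| / σ = |31.1 − 29.1| / 6.2 = 0.3226
Noncentrality parameter: δ = d / √(1/n₁ + 1/n₂) = 0.3226 / √(1/190 + 1/79) = 2.4096
Two-sided α = 0.05 → critical value z_{0.025} = 1.960.
Power = Φ(δ − 1.960) + Φ(−δ − 1.960) = Φ(0.450) + Φ(-4.370) = 0.6735 + 0.0000 = 0.6735.
Type II error: β = 1 − power = 1 − 0.6735 = 0.3265.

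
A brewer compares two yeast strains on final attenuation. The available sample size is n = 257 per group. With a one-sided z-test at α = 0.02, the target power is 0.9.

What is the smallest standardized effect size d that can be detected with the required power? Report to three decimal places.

Required noncentrality: δ = z_{0.02} + z_{0.10} = 2.054 + 1.282 = 3.335.
δ = d·√(n/2) ⇒ d = δ/√(n/2) = 3.335/√(257/2) = 0.2942.

d ≈ 0.294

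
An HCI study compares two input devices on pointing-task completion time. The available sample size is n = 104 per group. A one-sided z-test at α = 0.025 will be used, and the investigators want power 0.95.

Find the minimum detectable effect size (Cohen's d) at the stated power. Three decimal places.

d ≈ 0.500

Need Φ(δ − 1.960) = 0.95, so δ = 1.960 + 1.645 = 3.605.
δ = d·√(n/2) ⇒ d = δ/√(n/2) = 3.605/√(104/2) = 0.4999.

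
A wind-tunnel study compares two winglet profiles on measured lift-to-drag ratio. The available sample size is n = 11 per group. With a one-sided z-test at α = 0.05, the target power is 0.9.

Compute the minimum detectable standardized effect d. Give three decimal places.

d ≈ 1.248

Required noncentrality: δ = z_{0.05} + z_{0.10} = 1.645 + 1.282 = 2.926.
δ = d·√(n/2) ⇒ d = δ/√(n/2) = 2.926/√(11/2) = 1.2478.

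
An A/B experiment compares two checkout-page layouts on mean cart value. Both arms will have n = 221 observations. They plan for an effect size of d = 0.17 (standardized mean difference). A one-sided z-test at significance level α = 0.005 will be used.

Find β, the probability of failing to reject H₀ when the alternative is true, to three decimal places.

Noncentrality parameter: δ = d·√(n/2) = 0.17 × √(221/2) = 1.7870
Critical value for a one-sided test at α = 0.005: z_α = 2.576.
Power = Φ(δ − 2.576) = Φ(-0.789) = 0.2151.
Type II error: β = 1 − power = 1 − 0.2151 = 0.7849.

β ≈ 0.785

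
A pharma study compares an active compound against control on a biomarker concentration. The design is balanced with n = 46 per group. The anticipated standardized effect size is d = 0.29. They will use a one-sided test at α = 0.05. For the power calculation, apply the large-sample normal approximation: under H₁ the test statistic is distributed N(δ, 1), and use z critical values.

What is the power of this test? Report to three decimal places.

Noncentrality parameter: λ = d·√(n/2) = 0.29 × √(46/2) = 1.3908
Critical value for a one-sided test at α = 0.05: z_α = 1.645.
Power = P(Z > 1.645 − λ) = Φ(-0.254) = 0.3997.

Power ≈ 0.400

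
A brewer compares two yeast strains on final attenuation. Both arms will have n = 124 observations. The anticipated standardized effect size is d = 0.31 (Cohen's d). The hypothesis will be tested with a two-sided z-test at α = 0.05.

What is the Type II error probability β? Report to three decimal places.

β ≈ 0.315

Noncentrality parameter: δ = d·√(n/2) = 0.31 × √(124/2) = 2.4409
Two-sided α = 0.05 → critical value z_{0.025} = 1.960.
Power = Φ(δ − 1.960) + Φ(−δ − 1.960) = Φ(0.481) + Φ(-4.401) = 0.6847 + 0.0000 = 0.6847.
Type II error: β = 1 − power = 1 − 0.6847 = 0.3153.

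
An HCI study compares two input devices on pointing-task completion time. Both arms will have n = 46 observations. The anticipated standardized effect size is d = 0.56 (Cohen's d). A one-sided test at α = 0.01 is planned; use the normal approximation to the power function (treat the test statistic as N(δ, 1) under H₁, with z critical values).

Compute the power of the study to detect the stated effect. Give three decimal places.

Power ≈ 0.640

Noncentrality parameter: δ = d·√(n/2) = 0.56 × √(46/2) = 2.6857
One-sided α = 0.01 → critical value z_{0.01} = 2.326.
Power = P(Z > 2.326 − δ) = Φ(0.359) = 0.6403.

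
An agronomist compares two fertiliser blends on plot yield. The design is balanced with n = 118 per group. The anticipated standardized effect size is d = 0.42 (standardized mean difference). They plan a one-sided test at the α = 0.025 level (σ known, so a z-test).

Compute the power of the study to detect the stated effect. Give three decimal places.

Power ≈ 0.897

Noncentrality parameter: δ = d·√(n/2) = 0.42 × √(118/2) = 3.2261
One-sided α = 0.025 → critical value z_{0.025} = 1.960.
Power = P(Z > 1.960 − δ) = Φ(1.266) = 0.8973.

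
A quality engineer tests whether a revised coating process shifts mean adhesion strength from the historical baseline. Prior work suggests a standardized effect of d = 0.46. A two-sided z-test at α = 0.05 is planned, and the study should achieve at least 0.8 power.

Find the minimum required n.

Set Φ(δ − 1.960) = 0.8; then δ − 1.960 = Φ⁻¹(0.8) = 0.842, giving δ = 2.802.
(For δ > 0 the lower-tail rejection region contributes negligibly to power, so the one-term inversion is standard.)
δ = d·√n ⇒ n = (δ/d)² = (2.802 / 0.46)² = 37.09.
Rounding up, n = 38.

n = 38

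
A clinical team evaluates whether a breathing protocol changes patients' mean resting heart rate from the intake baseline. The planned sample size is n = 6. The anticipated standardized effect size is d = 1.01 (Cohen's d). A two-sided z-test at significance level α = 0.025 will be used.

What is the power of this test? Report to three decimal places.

Noncentrality parameter: δ = d·√n = 1.01 × √6 = 2.4740
Two-sided α = 0.025 → critical value z_{0.0125} = 2.241.
Power = Φ(δ − 2.241) + Φ(−δ − 2.241) = Φ(0.233) + Φ(-4.715) = 0.5920 + 0.0000 = 0.5920.

Power ≈ 0.592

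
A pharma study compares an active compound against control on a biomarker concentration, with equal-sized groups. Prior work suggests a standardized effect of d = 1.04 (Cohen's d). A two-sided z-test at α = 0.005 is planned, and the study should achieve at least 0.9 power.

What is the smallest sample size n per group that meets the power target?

n = 31 per group

Set Φ(δ − 2.807) = 0.9; then δ − 2.807 = Φ⁻¹(0.9) = 1.282, giving δ = 4.089.
(Ignoring the negligible lower-tail rejection probability gives the usual closed-form inversion.)
δ = d·√(n/2) ⇒ n = 2(δ/d)² = 2 × (4.089 / 1.04)² = 30.91.
Rounding up, n = 31 per group.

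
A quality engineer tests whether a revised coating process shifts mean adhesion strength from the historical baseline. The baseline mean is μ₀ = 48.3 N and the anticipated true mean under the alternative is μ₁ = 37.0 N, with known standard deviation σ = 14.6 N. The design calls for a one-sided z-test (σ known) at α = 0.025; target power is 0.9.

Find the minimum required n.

n = 18

Standardized effect: d = |μ₁ − μ₀| / σ = |37.0 − 48.3| / 14.6 = 0.7740
For power 0.9 need Φ(δ − z_{0.025}) = 0.9, so δ = z_{0.025} + z_{0.10} = 1.960 + 1.282 = 3.242.
δ = d·√n ⇒ n = (δ/d)² = (3.242 / 0.7740)² = 17.54.
Rounding up, n = 18.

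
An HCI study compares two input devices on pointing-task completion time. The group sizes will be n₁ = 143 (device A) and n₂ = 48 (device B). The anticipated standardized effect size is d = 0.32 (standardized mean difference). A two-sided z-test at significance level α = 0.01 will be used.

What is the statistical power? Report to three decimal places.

Power ≈ 0.255

Noncentrality parameter: δ = d / √(1/n₁ + 1/n₂) = 0.32 / √(1/143 + 1/48) = 1.9183
Critical value for a two-sided test at α = 0.01: z_{α/2} = 2.576.
Power = Φ(δ − 2.576) + Φ(−δ − 2.576) = Φ(-0.658) + Φ(-4.494) = 0.2554 + 0.0000 = 0.2554.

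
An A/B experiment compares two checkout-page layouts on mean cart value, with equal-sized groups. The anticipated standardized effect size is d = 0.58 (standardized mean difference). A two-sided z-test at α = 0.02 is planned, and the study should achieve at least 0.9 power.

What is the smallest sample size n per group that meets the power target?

Set Φ(δ − 2.326) = 0.9; then δ − 2.326 = Φ⁻¹(0.9) = 1.282, giving δ = 3.608.
(For δ > 0 the lower-tail rejection region contributes negligibly to power, so the one-term inversion is standard.)
δ = d·√(n/2) ⇒ n = 2(δ/d)² = 2 × (3.608 / 0.58)² = 77.39.
Rounding up, n = 78 per group.

n = 78 per group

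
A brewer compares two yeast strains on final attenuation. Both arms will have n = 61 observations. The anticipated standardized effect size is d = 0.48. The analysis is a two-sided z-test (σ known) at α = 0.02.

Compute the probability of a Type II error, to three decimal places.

Noncentrality parameter: δ = d·√(n/2) = 0.48 × √(61/2) = 2.6509
Critical value for a two-sided test at α = 0.02: z_{α/2} = 2.326.
Power = Φ(δ − 2.326) + Φ(−δ − 2.326) = Φ(0.325) + Φ(-4.977) = 0.6272 + 0.0000 = 0.6272.
Type II error: β = 1 − power = 1 − 0.6272 = 0.3728.

β ≈ 0.373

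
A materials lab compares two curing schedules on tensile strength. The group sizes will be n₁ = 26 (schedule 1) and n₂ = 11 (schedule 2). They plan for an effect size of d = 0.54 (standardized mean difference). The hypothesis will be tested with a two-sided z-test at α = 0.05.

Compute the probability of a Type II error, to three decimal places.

β ≈ 0.676

Noncentrality parameter: δ = d / √(1/n₁ + 1/n₂) = 0.54 / √(1/26 + 1/11) = 1.5013
Critical value for a two-sided test at α = 0.05: z_{α/2} = 1.960.
Power = Φ(δ − 1.960) + Φ(−δ − 1.960) = Φ(-0.459) + Φ(-3.461) = 0.3232 + 0.0003 = 0.3235.
Type II error: β = 1 − power = 1 − 0.3235 = 0.6765.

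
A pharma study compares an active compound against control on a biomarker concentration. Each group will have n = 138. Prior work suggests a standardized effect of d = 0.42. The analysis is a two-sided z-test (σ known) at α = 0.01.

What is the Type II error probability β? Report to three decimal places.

Noncentrality parameter: δ = d·√(n/2) = 0.42 × √(138/2) = 3.4888
Two-sided α = 0.01 → critical value z_{0.005} = 2.576.
Power = Φ(δ − 2.576) + Φ(−δ − 2.576) = Φ(0.913) + Φ(-6.065) = 0.8194 + 0.0000 = 0.8194.
Type II error: β = 1 − power = 1 − 0.8194 = 0.1806.

β ≈ 0.181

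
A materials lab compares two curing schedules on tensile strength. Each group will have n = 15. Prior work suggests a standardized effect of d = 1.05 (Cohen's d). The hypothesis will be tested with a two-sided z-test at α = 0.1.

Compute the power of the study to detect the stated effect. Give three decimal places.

Power ≈ 0.891

Noncentrality parameter: δ = d·√(n/2) = 1.05 × √(15/2) = 2.8755
Critical value for a two-sided test at α = 0.1: z_{α/2} = 1.645.
Power = Φ(δ − 1.645) + Φ(−δ − 1.645) = Φ(1.231) + Φ(-4.520) = 0.8908 + 0.0000 = 0.8908.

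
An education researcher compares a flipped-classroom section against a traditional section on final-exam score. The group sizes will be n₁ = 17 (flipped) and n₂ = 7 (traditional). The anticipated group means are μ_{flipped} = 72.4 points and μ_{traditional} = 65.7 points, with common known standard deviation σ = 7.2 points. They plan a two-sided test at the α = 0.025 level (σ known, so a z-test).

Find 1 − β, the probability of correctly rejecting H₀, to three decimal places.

Standardized effect: d = |μ_{flipped} − μ_{traditional}| / σ = |72.4 − 65.7| / 7.2 = 0.9306
Noncentrality parameter: δ = d / √(1/n₁ + 1/n₂) = 0.9306 / √(1/17 + 1/7) = 2.0721
Two-sided α = 0.025 → critical value z_{0.0125} = 2.241.
Power = Φ(δ − 2.241) + Φ(−δ − 2.241) = Φ(-0.169) + Φ(-4.314) = 0.4328 + 0.0000 = 0.4328.

Power ≈ 0.433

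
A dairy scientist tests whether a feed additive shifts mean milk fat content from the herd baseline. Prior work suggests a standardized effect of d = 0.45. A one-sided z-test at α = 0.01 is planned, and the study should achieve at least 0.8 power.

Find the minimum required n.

n = 50

For power 0.8 need Φ(δ − z_{0.01}) = 0.8, so δ = z_{0.01} + z_{0.20} = 2.326 + 0.842 = 3.168.
δ = d·√n ⇒ n = (δ/d)² = (3.168 / 0.45)² = 49.56.
Rounding up, n = 50.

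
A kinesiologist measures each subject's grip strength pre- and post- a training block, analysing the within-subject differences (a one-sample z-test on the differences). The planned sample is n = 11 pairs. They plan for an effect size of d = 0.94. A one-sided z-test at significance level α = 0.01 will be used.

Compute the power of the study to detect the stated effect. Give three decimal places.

Noncentrality parameter: δ = d·√n = 0.94 × √11 = 3.1176
One-sided α = 0.01 → critical value z_{0.01} = 2.326.
Power = P(Z > 2.326 − δ) = Φ(0.791) = 0.7856.

Power ≈ 0.786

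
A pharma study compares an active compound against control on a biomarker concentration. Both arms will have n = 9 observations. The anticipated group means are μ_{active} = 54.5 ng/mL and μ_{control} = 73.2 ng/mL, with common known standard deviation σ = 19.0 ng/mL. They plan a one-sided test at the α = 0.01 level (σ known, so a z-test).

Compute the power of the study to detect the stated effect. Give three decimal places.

Standardized effect: d = |μ_{active} − μ_{control}| / σ = |54.5 − 73.2| / 19.0 = 0.9842
Noncentrality parameter: λ = d·√(n/2) = 0.9842 × √(9/2) = 2.0878
Critical value for a one-sided test at α = 0.01: z_α = 2.326.
Power = P(Z > 2.326 − λ) = Φ(-0.239) = 0.4057.

Power ≈ 0.406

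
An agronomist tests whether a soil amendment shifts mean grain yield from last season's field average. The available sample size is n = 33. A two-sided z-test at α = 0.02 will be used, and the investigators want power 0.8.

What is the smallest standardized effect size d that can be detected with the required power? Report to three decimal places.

Required noncentrality: δ = z_{0.01} + z_{0.20} = 2.326 + 0.842 = 3.168.
(The second rejection-region term Φ(−δ − z_{α/2}) is negligible and dropped.)
δ = d·√n ⇒ d = δ/√n = 3.168/√33 = 0.5515.

d ≈ 0.551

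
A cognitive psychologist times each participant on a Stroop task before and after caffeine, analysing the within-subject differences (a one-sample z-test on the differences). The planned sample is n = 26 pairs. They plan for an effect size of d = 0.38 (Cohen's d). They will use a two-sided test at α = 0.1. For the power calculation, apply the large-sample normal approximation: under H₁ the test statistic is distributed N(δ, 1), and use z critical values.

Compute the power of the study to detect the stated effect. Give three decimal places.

Power ≈ 0.615

Noncentrality parameter: δ = d·√n = 0.38 × √26 = 1.9376
Critical value for a two-sided test at α = 0.1: z_{α/2} = 1.645.
Power = Φ(δ − 1.645) + Φ(−δ − 1.645) = Φ(0.293) + Φ(-3.582) = 0.6152 + 0.0002 = 0.6153.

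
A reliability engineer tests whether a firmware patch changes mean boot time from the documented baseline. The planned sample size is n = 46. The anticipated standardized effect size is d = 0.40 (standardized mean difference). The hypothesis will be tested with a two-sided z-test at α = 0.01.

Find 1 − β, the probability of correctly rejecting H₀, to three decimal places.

Power ≈ 0.555

Noncentrality parameter: λ = d·√n = 0.40 × √46 = 2.7129
Critical value for a two-sided test at α = 0.01: z_{α/2} = 2.576.
Power = Φ(λ − 2.576) + Φ(−λ − 2.576) = Φ(0.137) + Φ(-5.289) = 0.5545 + 0.0000 = 0.5545.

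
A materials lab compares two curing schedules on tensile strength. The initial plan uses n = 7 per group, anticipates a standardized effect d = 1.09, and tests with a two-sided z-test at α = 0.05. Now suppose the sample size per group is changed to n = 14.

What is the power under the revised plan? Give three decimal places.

With n = 14 per group: δ = d·√(n/2) = 1.09 × √(14/2) = 2.8839. Critical value z_{0.025} = 1.960.
Revised power = Φ(δ − 1.960) + Φ(−δ − 1.960) = Φ(0.924) + Φ(-4.844) = 0.8222 + 0.0000 = 0.8222.

Power ≈ 0.822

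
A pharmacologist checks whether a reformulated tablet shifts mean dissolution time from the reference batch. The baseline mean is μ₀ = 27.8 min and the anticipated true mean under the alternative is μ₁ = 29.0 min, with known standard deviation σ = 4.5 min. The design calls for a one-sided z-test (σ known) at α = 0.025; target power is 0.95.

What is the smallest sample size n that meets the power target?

Standardized effect: d = |μ₁ − μ₀| / σ = |29.0 − 27.8| / 4.5 = 0.2667
Set Φ(δ − 1.960) = 0.95; then δ − 1.960 = Φ⁻¹(0.95) = 1.645, giving δ = 3.605.
δ = d·√n ⇒ n = (δ/d)² = (3.605 / 0.2667)² = 182.74.
Rounding up, n = 183.

n = 183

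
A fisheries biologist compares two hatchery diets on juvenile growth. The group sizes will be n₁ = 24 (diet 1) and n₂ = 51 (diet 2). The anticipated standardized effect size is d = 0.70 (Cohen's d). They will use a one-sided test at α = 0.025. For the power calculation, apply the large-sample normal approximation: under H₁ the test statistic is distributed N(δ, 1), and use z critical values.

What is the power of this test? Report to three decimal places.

Noncentrality parameter: δ = d / √(1/n₁ + 1/n₂) = 0.70 / √(1/24 + 1/51) = 2.8279
Critical value for a one-sided test at α = 0.025: z_α = 1.960.
Power = P(Z > 1.960 − δ) = Φ(0.868) = 0.8073.

Power ≈ 0.807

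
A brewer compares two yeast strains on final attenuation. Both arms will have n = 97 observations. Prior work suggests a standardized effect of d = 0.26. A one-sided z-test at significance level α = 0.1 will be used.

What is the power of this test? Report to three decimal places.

Noncentrality parameter: δ = d·√(n/2) = 0.26 × √(97/2) = 1.8107
Critical value for a one-sided test at α = 0.1: z_α = 1.282.
Power = P(Z > 1.282 − δ) = Φ(0.529) = 0.7016.

Power ≈ 0.702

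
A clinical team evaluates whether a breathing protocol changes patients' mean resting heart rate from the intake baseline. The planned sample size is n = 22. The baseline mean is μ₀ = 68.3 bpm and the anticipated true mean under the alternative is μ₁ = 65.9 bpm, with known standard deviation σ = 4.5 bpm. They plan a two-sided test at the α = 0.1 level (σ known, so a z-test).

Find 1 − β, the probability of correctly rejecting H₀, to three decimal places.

Standardized effect: d = |μ₁ − μ₀| / σ = |65.9 − 68.3| / 4.5 = 0.5333
Noncentrality parameter: δ = d·√n = 0.5333 × √22 = 2.5016
Two-sided α = 0.1 → critical value z_{0.05} = 1.645.
Power = Φ(δ − 1.645) + Φ(−δ − 1.645) = Φ(0.857) + Φ(-4.146) = 0.8042 + 0.0000 = 0.8042.

Power ≈ 0.804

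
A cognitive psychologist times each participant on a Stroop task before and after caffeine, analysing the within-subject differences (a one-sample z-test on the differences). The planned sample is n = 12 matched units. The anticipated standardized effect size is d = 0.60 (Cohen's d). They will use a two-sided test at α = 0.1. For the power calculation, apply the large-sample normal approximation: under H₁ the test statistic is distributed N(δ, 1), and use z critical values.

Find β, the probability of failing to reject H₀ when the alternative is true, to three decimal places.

Noncentrality parameter: δ = d·√n = 0.60 × √12 = 2.0785
Critical value for a two-sided test at α = 0.1: z_{α/2} = 1.645.
Power = Φ(δ − 1.645) + Φ(−δ − 1.645) = Φ(0.434) + Φ(-3.723) = 0.6677 + 0.0001 = 0.6678.
Type II error: β = 1 − power = 1 − 0.6678 = 0.3322.

β ≈ 0.332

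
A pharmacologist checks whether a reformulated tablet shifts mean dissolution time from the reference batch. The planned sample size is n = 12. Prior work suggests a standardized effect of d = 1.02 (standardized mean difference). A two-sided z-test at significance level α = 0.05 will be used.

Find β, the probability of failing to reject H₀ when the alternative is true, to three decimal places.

Noncentrality parameter: δ = d·√n = 1.02 × √12 = 3.5334
Critical value for a two-sided test at α = 0.05: z_{α/2} = 1.960.
Power = Φ(δ − 1.960) + Φ(−δ − 1.960) = Φ(1.573) + Φ(-5.493) = 0.9422 + 0.0000 = 0.9422.
Type II error: β = 1 − power = 1 − 0.9422 = 0.0578.

β ≈ 0.058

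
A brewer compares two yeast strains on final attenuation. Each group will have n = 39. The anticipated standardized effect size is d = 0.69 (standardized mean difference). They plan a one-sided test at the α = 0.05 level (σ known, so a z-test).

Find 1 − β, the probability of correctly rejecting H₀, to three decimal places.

Noncentrality parameter: δ = d·√(n/2) = 0.69 × √(39/2) = 3.0470
One-sided α = 0.05 → critical value z_{0.05} = 1.645.
Power = P(Z > 1.645 − δ) = Φ(1.402) = 0.9196.

Power ≈ 0.920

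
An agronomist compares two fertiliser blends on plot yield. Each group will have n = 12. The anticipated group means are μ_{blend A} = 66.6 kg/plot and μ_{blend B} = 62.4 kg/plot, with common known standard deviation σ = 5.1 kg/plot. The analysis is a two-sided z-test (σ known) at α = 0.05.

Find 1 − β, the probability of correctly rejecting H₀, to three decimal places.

Power ≈ 0.523

Standardized effect: d = |μ_{blend A} − μ_{blend B}| / σ = |66.6 − 62.4| / 5.1 = 0.8235
Noncentrality parameter: δ = d·√(n/2) = 0.8235 × √(12/2) = 2.0172
Critical value for a two-sided test at α = 0.05: z_{α/2} = 1.960.
Power = Φ(δ − 1.960) + Φ(−δ − 1.960) = Φ(0.057) + Φ(-3.977) = 0.5228 + 0.0000 = 0.5229.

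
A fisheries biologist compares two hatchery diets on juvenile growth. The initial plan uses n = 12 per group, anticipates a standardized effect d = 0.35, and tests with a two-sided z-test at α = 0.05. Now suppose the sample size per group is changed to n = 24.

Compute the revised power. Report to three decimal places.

Power ≈ 0.228

With n = 24 per group: δ = d·√(n/2) = 0.35 × √(24/2) = 1.2124. Critical value z_{0.025} = 1.960.
Revised power = Φ(δ − 1.960) + Φ(−δ − 1.960) = Φ(-0.748) + Φ(-3.172) = 0.2274 + 0.0008 = 0.2281.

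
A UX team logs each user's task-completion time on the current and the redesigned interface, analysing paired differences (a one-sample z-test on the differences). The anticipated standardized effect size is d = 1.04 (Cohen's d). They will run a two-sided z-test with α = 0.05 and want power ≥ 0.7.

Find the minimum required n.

For power 0.7 need Φ(δ − z_{0.025}) = 0.7, so δ = z_{0.025} + z_{0.30} = 1.960 + 0.524 = 2.484.
(The Φ(−δ − z_{α/2}) term is vanishingly small for δ > 0 and is dropped in the standard sample-size formula.)
δ = d·√n ⇒ n = (δ/d)² = (2.484 / 1.04)² = 5.71.
Round up to the next whole unit.

n = 6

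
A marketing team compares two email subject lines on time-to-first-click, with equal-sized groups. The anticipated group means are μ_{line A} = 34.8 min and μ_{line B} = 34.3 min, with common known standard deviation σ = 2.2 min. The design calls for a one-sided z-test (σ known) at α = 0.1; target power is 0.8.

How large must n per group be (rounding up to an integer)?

n = 175 per group

Standardized effect: d = |μ_{line A} − μ_{line B}| / σ = |34.8 − 34.3| / 2.2 = 0.2273
Set Φ(δ − 1.282) = 0.8; then δ − 1.282 = Φ⁻¹(0.8) = 0.842, giving δ = 2.123.
δ = d·√(n/2) ⇒ n = 2(δ/d)² = 2 × (2.123 / 0.2273)² = 174.54.
Round up to the next whole unit.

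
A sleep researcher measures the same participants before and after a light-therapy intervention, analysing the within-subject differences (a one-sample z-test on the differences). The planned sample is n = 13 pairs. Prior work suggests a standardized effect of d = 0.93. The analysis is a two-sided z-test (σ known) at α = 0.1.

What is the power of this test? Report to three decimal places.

Noncentrality parameter: δ = d·√n = 0.93 × √13 = 3.3532
Critical value for a two-sided test at α = 0.1: z_{α/2} = 1.645.
Power = Φ(δ − 1.645) + Φ(−δ − 1.645) = Φ(1.708) + Φ(-4.998) = 0.9562 + 0.0000 = 0.9562.

Power ≈ 0.956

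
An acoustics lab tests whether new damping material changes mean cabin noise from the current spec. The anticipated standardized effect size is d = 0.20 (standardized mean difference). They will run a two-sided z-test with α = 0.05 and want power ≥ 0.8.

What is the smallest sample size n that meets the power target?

n = 197

For power 0.8 need Φ(δ − z_{0.025}) = 0.8, so δ = z_{0.025} + z_{0.20} = 1.960 + 0.842 = 2.802.
(For δ > 0 the lower-tail rejection region contributes negligibly to power, so the one-term inversion is standard.)
δ = d·√n ⇒ n = (δ/d)² = (2.802 / 0.20)² = 196.22.
Rounding up, n = 197.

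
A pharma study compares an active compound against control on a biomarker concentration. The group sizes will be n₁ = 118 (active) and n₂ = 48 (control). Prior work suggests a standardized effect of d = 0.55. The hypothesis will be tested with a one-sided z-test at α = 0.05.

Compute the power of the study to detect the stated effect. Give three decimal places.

Power ≈ 0.942

Noncentrality parameter: δ = d / √(1/n₁ + 1/n₂) = 0.55 / √(1/118 + 1/48) = 3.2127
One-sided α = 0.05 → critical value z_{0.05} = 1.645.
Power = Φ(δ − 1.645) = Φ(1.568) = 0.9415.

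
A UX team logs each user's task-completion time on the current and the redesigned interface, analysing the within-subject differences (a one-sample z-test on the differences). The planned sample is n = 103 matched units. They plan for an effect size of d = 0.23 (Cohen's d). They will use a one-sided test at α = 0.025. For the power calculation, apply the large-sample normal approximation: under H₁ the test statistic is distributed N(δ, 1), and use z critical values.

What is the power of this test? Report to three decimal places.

Power ≈ 0.646

Noncentrality parameter: λ = d·√n = 0.23 × √103 = 2.3342
Critical value for a one-sided test at α = 0.025: z_α = 1.960.
Power = Φ(λ − 1.960) = Φ(0.374) = 0.6459.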